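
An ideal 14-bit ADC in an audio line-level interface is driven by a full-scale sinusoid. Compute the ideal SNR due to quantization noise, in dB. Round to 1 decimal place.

6.02(14) + 1.76 = 84.28 + 1.76 = 86.04 dB.

86.0 dB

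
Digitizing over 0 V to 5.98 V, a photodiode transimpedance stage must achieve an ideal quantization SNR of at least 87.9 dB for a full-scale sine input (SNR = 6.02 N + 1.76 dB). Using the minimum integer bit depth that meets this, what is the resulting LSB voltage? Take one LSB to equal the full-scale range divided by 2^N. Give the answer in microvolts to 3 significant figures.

Span = 5.98 V.
6.02 N + 1.76 ≥ 87.9 gives N ≥ 14.309, so the minimum integer is 15.
LSB = 5.98 V / 2^15 = 182 µV.

182 µV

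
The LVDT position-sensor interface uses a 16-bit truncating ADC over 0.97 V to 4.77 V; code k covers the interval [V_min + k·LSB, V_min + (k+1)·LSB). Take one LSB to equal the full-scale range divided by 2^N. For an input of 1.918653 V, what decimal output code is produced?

Range = 4.77 − (0.97) = 3.8 V. LSB = 3.8 V / 2^16 ≈ 57.98 µV.
(V_in − V_min) × 2^16/range = (1.918653 − (0.97)) × 65536/3.8 = 16360.769.
Floor → code = 16360.

16360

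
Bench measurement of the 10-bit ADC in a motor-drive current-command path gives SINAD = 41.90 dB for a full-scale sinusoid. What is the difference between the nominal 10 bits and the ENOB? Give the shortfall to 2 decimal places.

N_eff = (41.90 − 1.76)/6.02 = 6.6678 bits.
Shortfall = 10 − 6.6678 = 3.3322 bits.

3.33 bits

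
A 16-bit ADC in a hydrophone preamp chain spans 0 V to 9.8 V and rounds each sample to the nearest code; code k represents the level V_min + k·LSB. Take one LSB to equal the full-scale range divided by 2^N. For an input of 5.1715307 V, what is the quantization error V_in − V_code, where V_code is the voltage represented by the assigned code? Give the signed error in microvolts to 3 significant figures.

−26.9 µV

Range is 9.8 V. LSB = 9.8 V / 2^16 ≈ 149.5 µV.
(5.1715307 − (0)) / LSB = 5.1715307 × 65536/9.8 = 34583.8200. Nearest integer: k = 34584.
Reconstructed level: 0 + 34584 × 9.8/65536 V = 5.1715576172 V.
Error = V_in − V_code = 5.1715307 − (5.1715576172) = −26.9 µV.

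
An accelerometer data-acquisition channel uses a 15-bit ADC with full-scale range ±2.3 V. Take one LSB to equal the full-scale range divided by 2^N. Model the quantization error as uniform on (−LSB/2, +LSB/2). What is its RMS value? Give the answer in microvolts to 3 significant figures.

40.5 µV

The full-scale span is 2.3 − (-2.3) = 4.6 V.
Step size = 4.6/32768 V = 140.38 µV.
RMS of a uniform error over width LSB is LSB/√12 = 40.5 µV.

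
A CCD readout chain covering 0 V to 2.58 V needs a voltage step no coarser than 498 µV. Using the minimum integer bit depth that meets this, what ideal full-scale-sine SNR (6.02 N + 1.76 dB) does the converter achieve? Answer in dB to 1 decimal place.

Full-scale range = 2.58 V.
Need 2^N ≥ 2.58 V / 498 µV = 5181 → N_min = 13.
SNR = 6.02 × 13 + 1.76 = 80.02 dB.

80.0 dB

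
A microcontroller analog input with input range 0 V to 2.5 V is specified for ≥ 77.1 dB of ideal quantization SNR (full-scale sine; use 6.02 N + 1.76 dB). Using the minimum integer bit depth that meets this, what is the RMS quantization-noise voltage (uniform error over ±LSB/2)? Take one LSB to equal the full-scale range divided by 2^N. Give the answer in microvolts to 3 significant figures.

88.1 µV

V_FS = 2.5 V.
N ≥ (77.1 − 1.76)/6.02 = 12.515 → N_min = 13.
Step size = 2.5/8192 V = 305.18 µV.
V_rms = LSB/√12 = 88.1 µV.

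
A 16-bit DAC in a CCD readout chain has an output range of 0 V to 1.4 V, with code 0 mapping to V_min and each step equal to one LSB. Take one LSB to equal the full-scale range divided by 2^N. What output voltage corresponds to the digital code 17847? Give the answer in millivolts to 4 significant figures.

Span = 1.4 V. LSB = 1.4 V / 2^16.
Output = V_min + (17847/65536) × range = 0 + 0.272324 × 1.4 V
      = 0 V + 0.381253 V = 0.381253 V.

381.3 mV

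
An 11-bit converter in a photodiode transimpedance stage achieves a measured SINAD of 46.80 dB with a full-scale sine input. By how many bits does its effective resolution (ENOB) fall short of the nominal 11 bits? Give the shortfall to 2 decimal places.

ENOB = (SINAD − 1.76)/6.02 = (46.80 − 1.76)/6.02 = 7.4817 bits.
Shortfall = 11 − 7.4817 = 3.5183 bits.

3.52 bits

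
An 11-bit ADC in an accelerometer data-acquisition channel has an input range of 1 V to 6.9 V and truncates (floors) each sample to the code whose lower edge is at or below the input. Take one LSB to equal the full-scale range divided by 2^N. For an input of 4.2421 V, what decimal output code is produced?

1125

The full-scale span is 6.9 − (1) = 5.9 V. LSB = 5.9 V / 2^11 ≈ 2.881 mV.
code = ⌊(V_in − V_min)/LSB⌋ = ⌊(V_in − V_min) × 2^11 / range⌋
     = ⌊(4.2421 − (1)) × 2048 / 5.9⌋ = ⌊3.2421 × 2048/5.9⌋
     = ⌊1125.393⌋ = 1125.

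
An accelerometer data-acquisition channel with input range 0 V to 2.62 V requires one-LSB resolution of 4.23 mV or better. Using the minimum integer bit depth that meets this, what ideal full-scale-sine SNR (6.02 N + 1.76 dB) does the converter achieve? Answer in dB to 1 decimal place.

62.0 dB

Full-scale range = 2.62 V.
Required number of levels: 2.62/4.23 mV = 619.39; smallest N with 2^N ≥ that is 10.
6.02(10) + 1.76 = 61.96 dB.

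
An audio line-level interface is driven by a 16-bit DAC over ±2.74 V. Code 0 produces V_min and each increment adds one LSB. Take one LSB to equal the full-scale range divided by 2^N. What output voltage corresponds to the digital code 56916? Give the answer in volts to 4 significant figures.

Range = 2.74 − (-2.74) = 5.48 V. LSB = 5.48 V / 2^16.
V_out = -2.74 + 56916 × (5.48/65536) V
      = -2.74 V + 4.75921 V = 2.01921 V.

2.019 V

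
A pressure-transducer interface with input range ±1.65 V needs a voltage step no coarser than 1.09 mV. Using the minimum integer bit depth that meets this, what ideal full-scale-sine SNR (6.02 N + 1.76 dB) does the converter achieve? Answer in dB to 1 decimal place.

Span: 1.65 V − (-1.65 V) = 3.3 V.
Required number of levels: 3.3/1.09 mV = 3027.5; smallest N with 2^N ≥ that is 12.
SNR = 6.02 × 12 + 1.76 = 74.00 dB.

74.0 dB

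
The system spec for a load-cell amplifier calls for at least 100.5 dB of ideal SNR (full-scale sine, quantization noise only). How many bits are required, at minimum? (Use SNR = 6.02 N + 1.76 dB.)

N ≥ (100.5 − 1.76)/6.02 = 16.402 → N_min = 17.

17 bits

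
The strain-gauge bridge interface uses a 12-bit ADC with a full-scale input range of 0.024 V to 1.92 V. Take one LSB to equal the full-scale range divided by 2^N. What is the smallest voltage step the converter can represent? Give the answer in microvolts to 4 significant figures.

462.9 µV

Range = 1.92 − (0.024) = 1.896 V.
Number of codes = 2^12 = 4096.
One LSB is 1.896 V / 4096 = 462.9 µV.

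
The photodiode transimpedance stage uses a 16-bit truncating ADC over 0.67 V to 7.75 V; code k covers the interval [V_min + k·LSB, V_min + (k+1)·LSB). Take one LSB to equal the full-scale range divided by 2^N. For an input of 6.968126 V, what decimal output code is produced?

58298

Full-scale range = 7.75 V − (0.67 V) = 7.08 V. LSB = 7.08 V / 2^16 ≈ 108.0 µV.
code = ⌊(V_in − V_min)/LSB⌋ = ⌊(V_in − V_min) × 2^16 / range⌋
     = ⌊(6.968126 − (0.67)) × 65536 / 7.08⌋ = ⌊6.298126 × 65536/7.08⌋
     = ⌊58298.586⌋ = 58298.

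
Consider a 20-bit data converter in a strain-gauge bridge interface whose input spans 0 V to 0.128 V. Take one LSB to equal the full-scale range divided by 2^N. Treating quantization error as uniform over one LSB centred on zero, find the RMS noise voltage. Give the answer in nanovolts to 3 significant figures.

35.2 nV

V_FS = 0.128 V.
LSB = 0.128 V / 2^20 = 122.07 nV.
V_rms = LSB/√12 = 122.07 nV / √12 = 35.2 nV.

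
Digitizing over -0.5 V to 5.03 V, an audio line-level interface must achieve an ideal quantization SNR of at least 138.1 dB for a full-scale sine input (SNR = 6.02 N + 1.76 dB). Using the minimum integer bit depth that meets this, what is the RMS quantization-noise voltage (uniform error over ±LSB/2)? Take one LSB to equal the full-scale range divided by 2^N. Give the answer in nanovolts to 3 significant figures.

Full-scale range = 5.03 V − (-0.5 V) = 5.53 V.
Required N = ⌈(138.1 − 1.76)/6.02⌉ = ⌈22.648⌉ = 23.
Step size = 5.53/8388608 V = 0.65923 µV.
σ_q = LSB/√12 = 0.65923 µV/3.4641 = 190 nV.

190 nV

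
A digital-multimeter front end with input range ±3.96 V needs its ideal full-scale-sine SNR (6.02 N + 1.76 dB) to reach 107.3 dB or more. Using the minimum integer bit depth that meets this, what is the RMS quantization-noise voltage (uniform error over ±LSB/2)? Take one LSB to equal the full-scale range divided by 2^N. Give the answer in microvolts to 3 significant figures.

Range = 3.96 − (-3.96) = 7.92 V.
N ≥ (107.3 − 1.76)/6.02 = 17.532 → N_min = 18.
One LSB is 7.92 V / 262144 = 30.212 µV.
V_rms = LSB/√12 = 8.72 µV.

8.72 µV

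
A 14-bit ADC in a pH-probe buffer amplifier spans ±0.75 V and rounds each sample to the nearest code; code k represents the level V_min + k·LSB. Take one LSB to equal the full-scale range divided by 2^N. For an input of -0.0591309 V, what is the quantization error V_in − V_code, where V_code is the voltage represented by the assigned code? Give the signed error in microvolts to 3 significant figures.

+12.2 µV

Span: 0.75 V − (-0.75 V) = 1.5 V. LSB = 1.5 V / 2^14 ≈ 91.55 µV.
Position in LSBs: (-0.0591309 − (-0.75)) × 16384/1.5 = 7546.1329; rounding gives k = 7546.
V_code = -0.75 + (7546/16384) × 1.5 = -0.059143066406 V.
V_in − V_code = -0.0591309 − (-0.059143066406) = +12.2 µV.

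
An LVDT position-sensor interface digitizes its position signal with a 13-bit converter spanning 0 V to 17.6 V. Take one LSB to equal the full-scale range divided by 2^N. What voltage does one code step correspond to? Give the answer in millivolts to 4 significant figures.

Full-scale range = 17.6 V.
There are 2^13 = 8192 steps.
LSB = 17.6 V ÷ 2^13 = 17.6/8192 V = 2.148 mV.

2.148 mV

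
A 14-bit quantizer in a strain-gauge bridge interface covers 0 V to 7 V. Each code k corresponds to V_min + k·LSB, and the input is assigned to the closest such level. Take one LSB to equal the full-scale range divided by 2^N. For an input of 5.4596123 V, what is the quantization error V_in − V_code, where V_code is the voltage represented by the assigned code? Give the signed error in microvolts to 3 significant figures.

Full-scale range = 7 V. LSB = 7 V / 2^14 ≈ 427.2 µV.
(5.4596123 − (0)) / LSB = 5.4596123 × 16384/7 = 12778.6126. Nearest integer: k = 12779.
Reconstructed level: 0 + 12779 × 7/16384 V = 5.4597778320 V.
e = 5.4596123 − (5.4597778320) = −166 µV.

−166 µV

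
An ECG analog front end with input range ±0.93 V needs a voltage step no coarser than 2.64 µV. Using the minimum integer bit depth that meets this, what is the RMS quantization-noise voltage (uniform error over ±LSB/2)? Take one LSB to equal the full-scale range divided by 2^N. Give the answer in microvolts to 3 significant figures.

Span: 0.93 V − (-0.93 V) = 1.86 V.
1.86 V / 2.64 µV = 704500. Since 2^19 = 524288 and 2^20 = 1048576, N = 20.
Step size = 1.86/1048576 V = 1.7738 µV.
σ_q = LSB/√12 = 1.7738 µV/3.4641 = 0.512 µV.

0.512 µV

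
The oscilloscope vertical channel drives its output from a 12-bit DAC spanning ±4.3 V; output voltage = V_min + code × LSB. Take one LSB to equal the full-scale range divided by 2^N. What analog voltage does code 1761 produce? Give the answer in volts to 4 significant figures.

-0.6026 V

Full-scale range = 4.3 V − (-4.3 V) = 8.6 V. LSB = 8.6 V / 2^12.
V_out = V_min + code × LSB = -4.3 V + 1761 × 8.6 V / 4096
      = -4.3 V + 3.69741 V = -0.602588 V.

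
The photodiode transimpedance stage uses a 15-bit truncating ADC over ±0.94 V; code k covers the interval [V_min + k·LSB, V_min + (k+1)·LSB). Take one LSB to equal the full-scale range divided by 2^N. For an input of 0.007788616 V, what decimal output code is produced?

16519

Range = 0.94 − (-0.94) = 1.88 V. LSB = 1.88 V / 2^15 ≈ 57.37 µV.
code = ⌊(V_in − V_min)/LSB⌋ = ⌊(V_in − V_min) × 2^15 / range⌋
     = ⌊(0.007788616 − (-0.94)) × 32768 / 1.88⌋ = ⌊0.947788616 × 32768/1.88⌋
     = ⌊16519.754⌋ = 16519.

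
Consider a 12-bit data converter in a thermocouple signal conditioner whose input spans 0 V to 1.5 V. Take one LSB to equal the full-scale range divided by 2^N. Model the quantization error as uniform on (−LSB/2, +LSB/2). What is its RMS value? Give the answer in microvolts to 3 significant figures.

106 µV

Span = 1.5 V.
LSB = 1.5 V ÷ 2^12 = 1.5/4096 V = 366.21 µV.
σ_q = LSB/√12 = 366.21 µV/3.4641 = 106 µV.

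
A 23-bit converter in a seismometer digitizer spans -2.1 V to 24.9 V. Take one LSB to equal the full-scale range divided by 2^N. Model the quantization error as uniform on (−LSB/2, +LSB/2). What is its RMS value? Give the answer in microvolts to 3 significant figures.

0.929 µV

Range = 24.9 − (-2.1) = 27 V.
LSB = 27 V / 2^23 = 3.2187 µV.
RMS of a uniform error over width LSB is LSB/√12 = 0.929 µV.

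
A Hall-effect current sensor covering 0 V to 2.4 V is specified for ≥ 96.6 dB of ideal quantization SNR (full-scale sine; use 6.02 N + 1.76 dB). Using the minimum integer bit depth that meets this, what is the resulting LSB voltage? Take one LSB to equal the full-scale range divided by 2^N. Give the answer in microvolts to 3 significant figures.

36.6 µV

Span = 2.4 V.
N ≥ (96.6 − 1.76)/6.02 = 15.754 → N_min = 16.
LSB = 2.4 V ÷ 2^16 = 2.4/65536 V = 36.6 µV.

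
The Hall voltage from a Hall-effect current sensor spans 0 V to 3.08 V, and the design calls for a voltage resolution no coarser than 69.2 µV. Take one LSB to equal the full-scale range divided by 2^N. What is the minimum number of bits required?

V_FS = 3.08 V.
Required number of levels: 3.08/69.2 µV = 44509; smallest N with 2^N ≥ that is 16.

16 bits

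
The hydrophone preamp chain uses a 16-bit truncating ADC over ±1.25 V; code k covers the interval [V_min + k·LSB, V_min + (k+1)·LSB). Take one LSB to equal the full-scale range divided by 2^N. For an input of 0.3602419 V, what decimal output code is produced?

42211

Span: 1.25 V − (-1.25 V) = 2.5 V. LSB = 2.5 V / 2^16 ≈ 38.15 µV.
code = ⌊(V_in − V_min)/LSB⌋ = ⌊(V_in − V_min) × 2^16 / range⌋
     = ⌊(0.3602419 − (-1.25)) × 65536 / 2.5⌋ = ⌊1.6102419 × 65536/2.5⌋
     = ⌊42211.525⌋ = 42211.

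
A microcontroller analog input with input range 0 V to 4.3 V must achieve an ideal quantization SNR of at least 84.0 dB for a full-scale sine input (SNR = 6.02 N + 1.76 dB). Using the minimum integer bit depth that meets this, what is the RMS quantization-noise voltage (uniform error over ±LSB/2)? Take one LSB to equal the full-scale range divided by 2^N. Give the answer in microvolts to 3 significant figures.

75.8 µV

Full-scale range = 4.3 V.
6.02 N + 1.76 ≥ 84.0 gives N ≥ 13.661, so the minimum integer is 14.
LSB = 4.3 V ÷ 2^14 = 4.3/16384 V = 262.45 µV.
V_rms = LSB/√12 = 75.8 µV.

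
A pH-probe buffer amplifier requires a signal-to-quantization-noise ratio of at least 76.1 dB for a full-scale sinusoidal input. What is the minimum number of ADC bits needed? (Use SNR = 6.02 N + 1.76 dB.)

Required N = ⌈(76.1 − 1.76)/6.02⌉ = ⌈12.349⌉ = 13.

13 bits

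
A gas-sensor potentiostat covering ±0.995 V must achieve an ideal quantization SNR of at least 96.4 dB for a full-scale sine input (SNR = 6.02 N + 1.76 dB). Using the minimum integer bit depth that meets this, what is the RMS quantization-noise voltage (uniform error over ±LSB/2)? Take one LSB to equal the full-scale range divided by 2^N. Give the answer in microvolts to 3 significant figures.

8.77 µV

Range = 0.995 − (-0.995) = 1.99 V.
Solving 6.02 N ≥ 96.4 − 1.76: N ≥ 15.721. Round up → N = 16.
One LSB is 1.99 V / 65536 = 30.365 µV.
RMS noise = LSB/√12 = 8.77 µV.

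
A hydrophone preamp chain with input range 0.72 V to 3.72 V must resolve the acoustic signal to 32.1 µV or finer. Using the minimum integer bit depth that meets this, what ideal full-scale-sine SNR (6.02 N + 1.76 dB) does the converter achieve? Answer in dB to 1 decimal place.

Full-scale range = 3.72 V − (0.72 V) = 3 V.
3 V / 32.1 µV = 93460. Since 2^16 = 65536 and 2^17 = 131072, N = 17.
6.02(17) + 1.76 = 104.10 dB.

104.1 dB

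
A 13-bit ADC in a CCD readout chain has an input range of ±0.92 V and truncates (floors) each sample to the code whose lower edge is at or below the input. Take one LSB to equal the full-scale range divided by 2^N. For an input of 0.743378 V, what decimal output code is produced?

7405

Range = 0.92 − (-0.92) = 1.84 V. LSB = 1.84 V / 2^13 ≈ 224.6 µV.
code = ⌊(V_in − V_min)/LSB⌋ = ⌊(V_in − V_min) × 2^13 / range⌋
     = ⌊(0.743378 − (-0.92)) × 8192 / 1.84⌋ = ⌊1.663378 × 8192/1.84⌋
     = ⌊7405.648⌋ = 7405.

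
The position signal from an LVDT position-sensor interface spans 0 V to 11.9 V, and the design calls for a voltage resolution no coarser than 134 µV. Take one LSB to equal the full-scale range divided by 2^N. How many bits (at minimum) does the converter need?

17 bits

Full-scale range = 11.9 V.
11.9 V / 134 µV = 88810. Since 2^16 = 65536 and 2^17 = 131072, N = 17.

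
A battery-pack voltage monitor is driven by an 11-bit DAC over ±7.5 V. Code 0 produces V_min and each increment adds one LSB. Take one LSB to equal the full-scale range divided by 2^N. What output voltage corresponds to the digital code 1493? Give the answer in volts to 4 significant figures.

Range = 7.5 − (-7.5) = 15 V. LSB = 15 V / 2^11.
Output = V_min + (1493/2048) × range = -7.5 + 0.729004 × 15 V
      = -7.5 + 10.9351 = 3.43506 V.

3.435 V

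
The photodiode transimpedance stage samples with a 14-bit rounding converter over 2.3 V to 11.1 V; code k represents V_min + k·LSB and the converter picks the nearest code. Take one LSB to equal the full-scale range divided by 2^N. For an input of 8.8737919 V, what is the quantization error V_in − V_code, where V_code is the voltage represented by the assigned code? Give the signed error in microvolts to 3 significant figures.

+110 µV

Span: 11.1 V − (2.3 V) = 8.8 V. LSB = 8.8 V / 2^14 ≈ 0.5371 mV.
(8.8737919 − (2.3)) / LSB = 6.5737919 × 16384/8.8 = 12239.2053. Nearest integer: k = 12239.
V_code = V_min + k × range/2^14 = 2.3 + 12239 × 8.8/16384 = 8.8736816406 V.
Error = V_in − V_code = 8.8737919 − (8.8736816406) = +110 µV.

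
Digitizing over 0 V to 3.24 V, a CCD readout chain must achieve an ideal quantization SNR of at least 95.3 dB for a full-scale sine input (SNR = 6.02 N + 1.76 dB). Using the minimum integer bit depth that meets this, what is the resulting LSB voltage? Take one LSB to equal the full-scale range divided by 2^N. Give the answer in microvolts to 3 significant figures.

Full-scale range = 3.24 V.
N ≥ (95.3 − 1.76)/6.02 = 15.538 → N_min = 16.
LSB = 3.24 V ÷ 2^16 = 3.24/65536 V = 49.4 µV.

49.4 µV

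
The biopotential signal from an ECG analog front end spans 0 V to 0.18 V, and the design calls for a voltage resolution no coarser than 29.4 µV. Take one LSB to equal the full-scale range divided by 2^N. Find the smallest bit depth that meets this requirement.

Range is 0.18 V.
0.18 V / 29.4 µV = 6122. Since 2^12 = 4096 and 2^13 = 8192, N = 13.

13 bits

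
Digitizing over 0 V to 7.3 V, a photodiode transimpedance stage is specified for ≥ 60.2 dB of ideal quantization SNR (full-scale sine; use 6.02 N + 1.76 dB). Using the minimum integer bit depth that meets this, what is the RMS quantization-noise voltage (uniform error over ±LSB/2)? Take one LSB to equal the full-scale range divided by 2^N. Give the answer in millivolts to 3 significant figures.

Range is 7.3 V.
Solving 6.02 N ≥ 60.2 − 1.76: N ≥ 9.708. Round up → N = 10.
LSB = 7.3 V ÷ 2^10 = 7.3/1024 V = 7.1289 mV.
RMS noise = LSB/√12 = 2.06 mV.

2.06 mV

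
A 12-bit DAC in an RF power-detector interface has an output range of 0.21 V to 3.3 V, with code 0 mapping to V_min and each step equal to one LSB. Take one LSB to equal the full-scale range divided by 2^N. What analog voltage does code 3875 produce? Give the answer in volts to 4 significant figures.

Full-scale range = 3.3 V − (0.21 V) = 3.09 V. LSB = 3.09 V / 2^12.
V_out = V_min + code × LSB = 0.21 V + 3875 × 3.09 V / 4096
      = 0.21 V + 2.92328 V = 3.13328 V.

3.133 V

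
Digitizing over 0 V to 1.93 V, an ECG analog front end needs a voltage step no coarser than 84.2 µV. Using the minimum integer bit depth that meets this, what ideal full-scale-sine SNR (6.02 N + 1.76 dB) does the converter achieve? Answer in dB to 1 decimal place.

92.1 dB

Full-scale range = 1.93 V.
Need 2^N ≥ 1.93 V / 84.2 µV = 22920 → N_min = 15.
6.02(15) + 1.76 = 92.06 dB.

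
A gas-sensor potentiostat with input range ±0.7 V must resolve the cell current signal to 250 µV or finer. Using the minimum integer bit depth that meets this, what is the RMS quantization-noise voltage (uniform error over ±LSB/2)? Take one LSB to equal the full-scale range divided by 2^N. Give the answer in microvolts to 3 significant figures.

Full-scale range = 0.7 V − (-0.7 V) = 1.4 V.
Need 2^N ≥ 1.4 V / 250 µV = 5600 → N_min = 13.
LSB = 1.4 V / 2^13 = 170.90 µV.
σ_q = LSB/√12 = 170.90 µV/3.4641 = 49.3 µV.

49.3 µV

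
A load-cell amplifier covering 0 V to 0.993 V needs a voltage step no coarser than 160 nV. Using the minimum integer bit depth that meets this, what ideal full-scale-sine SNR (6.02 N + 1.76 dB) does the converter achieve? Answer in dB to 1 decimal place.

Range is 0.993 V.
Levels needed ≥ 0.993/160 nV = 6.206e6. 2^23 = 8388608 suffices, so N_min = 23.
Ideal SNR at N = 23: 6.02·23 + 1.76 = 140.2 dB.

140.2 dB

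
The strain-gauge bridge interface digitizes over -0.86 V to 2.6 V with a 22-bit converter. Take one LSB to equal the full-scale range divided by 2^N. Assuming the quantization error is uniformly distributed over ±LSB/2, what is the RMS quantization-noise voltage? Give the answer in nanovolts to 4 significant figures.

Span: 2.6 V − (-0.86 V) = 3.46 V.
LSB = 3.46 V ÷ 2^22 = 3.46/4194304 V = 0.824928 µV.
V_rms = LSB/√12 = 0.824928 µV / √12 = 238.1 nV.

238.1 nV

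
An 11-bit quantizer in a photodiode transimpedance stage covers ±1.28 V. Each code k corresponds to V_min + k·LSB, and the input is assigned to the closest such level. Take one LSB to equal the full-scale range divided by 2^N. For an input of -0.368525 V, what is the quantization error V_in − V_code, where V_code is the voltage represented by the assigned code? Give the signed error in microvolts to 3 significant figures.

Span: 1.28 V − (-1.28 V) = 2.56 V. LSB = 2.56 V / 2^11 ≈ 1.250 mV.
(V_in − V_min)/LSB = (-0.368525 − (-1.28)) × 2048/2.56 = 729.1800 → nearest code k = 729.
V_code = -1.28 + (729/2048) × 2.56 = -0.3687500000 V.
e = -0.368525 − (-0.3687500000) = +225 µV.

+225 µV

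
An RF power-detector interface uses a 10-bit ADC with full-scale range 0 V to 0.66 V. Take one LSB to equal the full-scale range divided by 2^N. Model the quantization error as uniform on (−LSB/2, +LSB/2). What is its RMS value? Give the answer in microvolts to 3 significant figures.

186 µV

V_FS = 0.66 V.
LSB = 0.66 V / 2^10 = 0.64453 mV.
σ_q = LSB/√12 = 0.64453 mV/3.4641 = 186 µV.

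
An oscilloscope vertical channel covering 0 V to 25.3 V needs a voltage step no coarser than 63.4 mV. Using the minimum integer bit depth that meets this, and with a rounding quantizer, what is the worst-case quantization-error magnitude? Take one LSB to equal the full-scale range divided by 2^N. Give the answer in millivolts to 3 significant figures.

24.7 mV

Range is 25.3 V.
25.3 V / 63.4 mV = 399.1. Since 2^8 = 256 and 2^9 = 512, N = 9.
One LSB is 25.3 V / 512 = 49.414 mV.
|e|_max = LSB/2 = 24.7 mV.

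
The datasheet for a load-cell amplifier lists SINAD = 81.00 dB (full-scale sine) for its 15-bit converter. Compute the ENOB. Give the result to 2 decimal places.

13.16 bits

Inverting SNR = 6.02 N + 1.76: N_eff = (81.00 − 1.76)/6.02 = 13.1628.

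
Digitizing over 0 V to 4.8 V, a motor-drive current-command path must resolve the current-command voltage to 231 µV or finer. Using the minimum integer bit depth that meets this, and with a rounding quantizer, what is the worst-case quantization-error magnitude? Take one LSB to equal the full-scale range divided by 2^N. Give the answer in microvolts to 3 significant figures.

Full-scale range = 4.8 V.
4.8 V / 231 µV = 20780. Since 2^14 = 16384 and 2^15 = 32768, N = 15.
Step size = 4.8/32768 V = 146.48 µV.
|e|_max = LSB/2 = 73.2 µV.

73.2 µV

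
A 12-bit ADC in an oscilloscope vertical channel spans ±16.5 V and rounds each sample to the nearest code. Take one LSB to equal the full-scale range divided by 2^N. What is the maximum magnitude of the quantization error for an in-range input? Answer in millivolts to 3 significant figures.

4.03 mV

Span: 16.5 V − (-16.5 V) = 33 V.
One LSB is 33 V / 4096 = 8.0566 mV.
|e|_max = LSB/2 = 4.03 mV.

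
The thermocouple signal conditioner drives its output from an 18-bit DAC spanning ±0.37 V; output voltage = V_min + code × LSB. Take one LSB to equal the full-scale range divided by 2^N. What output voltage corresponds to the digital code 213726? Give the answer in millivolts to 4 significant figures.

233.3 mV

Span: 0.37 V − (-0.37 V) = 0.74 V. LSB = 0.74 V / 2^18.
V_out = -0.37 + 213726 × (0.74/262144) V
      = -0.37 + 0.603322 = 0.233322 V.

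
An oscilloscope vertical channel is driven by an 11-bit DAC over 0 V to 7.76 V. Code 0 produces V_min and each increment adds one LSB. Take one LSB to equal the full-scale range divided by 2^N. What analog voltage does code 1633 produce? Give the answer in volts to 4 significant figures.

Span = 7.76 V. LSB = 7.76 V / 2^11.
V_out = V_min + code × LSB = 0 V + 1633 × 7.76 V / 2048
      = 0 V + 6.18754 V = 6.18754 V.

6.188 V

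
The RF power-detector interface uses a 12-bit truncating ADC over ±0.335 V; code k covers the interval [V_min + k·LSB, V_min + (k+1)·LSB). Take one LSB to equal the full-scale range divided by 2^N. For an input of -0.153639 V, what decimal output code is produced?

The full-scale span is 0.335 − (-0.335) = 0.67 V. LSB = 0.67 V / 2^12 ≈ 163.6 µV.
V_in − V_min = -0.153639 − (-0.335) = 0.181361 V.
Divide by LSB: 0.181361 × 4096/0.67 = 1108.7383.
Truncating gives code 1108.

1108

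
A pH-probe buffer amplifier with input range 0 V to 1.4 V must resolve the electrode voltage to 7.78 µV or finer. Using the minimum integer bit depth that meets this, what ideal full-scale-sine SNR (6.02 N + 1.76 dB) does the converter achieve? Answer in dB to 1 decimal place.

V_FS = 1.4 V.
Required number of levels: 1.4/7.78 µV = 179950; smallest N with 2^N ≥ that is 18.
SNR = 6.02 × 18 + 1.76 = 110.12 dB.

110.1 dB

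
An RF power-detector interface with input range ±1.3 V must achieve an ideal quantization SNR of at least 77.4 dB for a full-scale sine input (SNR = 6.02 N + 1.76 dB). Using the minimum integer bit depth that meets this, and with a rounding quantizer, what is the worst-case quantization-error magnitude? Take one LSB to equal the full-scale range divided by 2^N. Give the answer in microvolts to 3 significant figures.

The full-scale span is 1.3 − (-1.3) = 2.6 V.
6.02 N + 1.76 ≥ 77.4 gives N ≥ 12.565, so the minimum integer is 13.
LSB = 2.6 V / 2^13 = 317.38 µV.
Half an LSB is 159 µV.

159 µV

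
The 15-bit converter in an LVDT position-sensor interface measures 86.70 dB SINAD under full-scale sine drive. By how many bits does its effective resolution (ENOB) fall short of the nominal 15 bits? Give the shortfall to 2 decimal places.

0.89 bits

N_eff = (86.70 − 1.76)/6.02 = 14.1096 bits.
Shortfall = 15 − 14.1096 = 0.8904 bits.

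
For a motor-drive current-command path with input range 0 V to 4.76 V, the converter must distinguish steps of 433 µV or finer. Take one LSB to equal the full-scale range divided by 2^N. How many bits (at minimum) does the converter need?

V_FS = 4.76 V.
Levels needed ≥ 4.76/433 µV = 10990. 2^14 = 16384 suffices, so N_min = 14.

14 bits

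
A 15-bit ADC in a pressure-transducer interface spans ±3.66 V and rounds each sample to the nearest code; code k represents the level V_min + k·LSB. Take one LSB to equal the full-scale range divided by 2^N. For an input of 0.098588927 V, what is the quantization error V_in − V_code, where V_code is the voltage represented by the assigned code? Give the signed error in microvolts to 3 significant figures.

+74.5 µV

Span: 3.66 V − (-3.66 V) = 7.32 V. LSB = 7.32 V / 2^15 ≈ 223.4 µV.
Position in LSBs: (0.098588927 − (-3.66)) × 32768/7.32 = 16825.3336; rounding gives k = 16825.
V_code = V_min + k × range/2^15 = -3.66 + 16825 × 7.32/32768 = 0.098514404297 V.
e = 0.098588927 − (0.098514404297) = +74.5 µV.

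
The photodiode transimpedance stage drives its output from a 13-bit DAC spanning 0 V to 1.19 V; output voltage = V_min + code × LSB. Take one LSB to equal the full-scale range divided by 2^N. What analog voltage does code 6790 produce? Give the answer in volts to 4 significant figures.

0.9863 V

Full-scale range = 1.19 V. LSB = 1.19 V / 2^13.
Output = V_min + (6790/8192) × range = 0 + 0.828857 × 1.19 V
      = 0 + 0.986340 = 0.986340 V.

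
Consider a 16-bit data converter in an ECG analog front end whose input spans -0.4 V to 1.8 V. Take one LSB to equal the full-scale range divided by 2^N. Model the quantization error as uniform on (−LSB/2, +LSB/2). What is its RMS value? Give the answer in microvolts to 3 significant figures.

9.69 µV

Full-scale range = 1.8 V − (-0.4 V) = 2.2 V.
LSB = 2.2 V / 2^16 = 33.569 µV.
V_rms = LSB/√12 = 33.569 µV / √12 = 9.69 µV.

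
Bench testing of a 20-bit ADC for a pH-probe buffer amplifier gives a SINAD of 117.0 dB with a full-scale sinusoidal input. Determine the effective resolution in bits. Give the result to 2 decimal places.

19.14 bits

ENOB = (SINAD − 1.76) / 6.02 = (117.0 − 1.76) / 6.02 = 115.24 / 6.02 = 19.1429.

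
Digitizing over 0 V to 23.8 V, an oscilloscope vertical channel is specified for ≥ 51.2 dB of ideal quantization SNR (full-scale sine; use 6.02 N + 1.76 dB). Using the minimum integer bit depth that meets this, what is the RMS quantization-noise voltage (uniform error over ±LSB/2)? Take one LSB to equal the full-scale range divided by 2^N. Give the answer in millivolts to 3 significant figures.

Full-scale range = 23.8 V.
N ≥ (51.2 − 1.76)/6.02 = 8.213 → N_min = 9.
LSB = 23.8 V ÷ 2^9 = 23.8/512 V = 46.484 mV.
V_rms = LSB/√12 = 13.4 mV.

13.4 mV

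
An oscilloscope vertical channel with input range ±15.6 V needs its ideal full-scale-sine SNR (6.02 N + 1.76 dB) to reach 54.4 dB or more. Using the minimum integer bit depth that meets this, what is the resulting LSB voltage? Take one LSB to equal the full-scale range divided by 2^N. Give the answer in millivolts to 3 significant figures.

Span: 15.6 V − (-15.6 V) = 31.2 V.
6.02 N + 1.76 ≥ 54.4 gives N ≥ 8.744, so the minimum integer is 9.
LSB = 31.2 V ÷ 2^9 = 31.2/512 V = 60.9 mV.

60.9 mV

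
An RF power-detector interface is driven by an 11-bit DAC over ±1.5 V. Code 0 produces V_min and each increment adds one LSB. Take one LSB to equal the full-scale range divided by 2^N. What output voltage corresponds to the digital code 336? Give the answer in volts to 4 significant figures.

Span: 1.5 V − (-1.5 V) = 3 V. LSB = 3 V / 2^11.
Output = V_min + (336/2048) × range = -1.5 + 0.164063 × 3 V
      = -1.5 + 0.492188 = -1.00781 V.

-1.008 V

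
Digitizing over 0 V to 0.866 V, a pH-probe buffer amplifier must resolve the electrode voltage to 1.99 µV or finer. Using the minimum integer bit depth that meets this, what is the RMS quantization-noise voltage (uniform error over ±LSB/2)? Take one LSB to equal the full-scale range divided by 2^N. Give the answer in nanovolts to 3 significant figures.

477 nV

Full-scale range = 0.866 V.
Levels needed ≥ 0.866/1.99 µV = 435200. 2^19 = 524288 suffices, so N_min = 19.
One LSB is 0.866 V / 524288 = 1.6518 µV.
σ_q = LSB/√12 = 1.6518 µV/3.4641 = 477 nV.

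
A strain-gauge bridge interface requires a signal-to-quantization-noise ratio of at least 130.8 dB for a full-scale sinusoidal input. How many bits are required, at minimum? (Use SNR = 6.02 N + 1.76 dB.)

Solving 6.02 N ≥ 130.8 − 1.76: N ≥ 21.435. Round up → N = 22.

22 bits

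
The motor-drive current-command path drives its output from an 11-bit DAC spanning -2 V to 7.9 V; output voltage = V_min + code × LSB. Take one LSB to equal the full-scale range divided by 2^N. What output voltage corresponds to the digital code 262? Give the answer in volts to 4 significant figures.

-0.7335 V

Full-scale range = 7.9 V − (-2 V) = 9.9 V. LSB = 9.9 V / 2^11.
Output = V_min + (262/2048) × range = -2 + 0.127930 × 9.9 V
      = -2 + 1.26650 = -0.733496 V.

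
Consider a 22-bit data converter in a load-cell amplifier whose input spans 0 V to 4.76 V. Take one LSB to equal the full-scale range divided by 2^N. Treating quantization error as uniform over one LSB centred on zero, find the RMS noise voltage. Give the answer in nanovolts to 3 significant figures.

328 nV

V_FS = 4.76 V.
LSB = 4.76 V / 2^22 = 1.1349 µV.
RMS of a uniform error over width LSB is LSB/√12 = 328 nV.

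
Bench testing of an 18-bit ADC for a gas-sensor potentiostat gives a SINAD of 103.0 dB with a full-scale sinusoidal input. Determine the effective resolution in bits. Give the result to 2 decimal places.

(103.0 − 1.76) / 6.02 = 101.24/6.02 = 16.8173 effective bits.

16.82 bits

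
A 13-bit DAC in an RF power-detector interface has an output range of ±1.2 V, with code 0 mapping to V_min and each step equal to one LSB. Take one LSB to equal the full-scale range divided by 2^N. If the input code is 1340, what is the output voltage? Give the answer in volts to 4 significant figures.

Full-scale range = 1.2 V − (-1.2 V) = 2.4 V. LSB = 2.4 V / 2^13.
V_out = -1.2 + 1340 × (2.4/8192) V
      = -1.2 + 0.392578 = -0.807422 V.

-0.8074 V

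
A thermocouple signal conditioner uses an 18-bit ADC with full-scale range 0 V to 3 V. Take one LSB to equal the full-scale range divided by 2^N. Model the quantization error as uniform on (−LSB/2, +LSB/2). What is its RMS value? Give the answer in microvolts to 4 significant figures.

3.304 µV

V_FS = 3 V.
LSB = 3 V / 2^18 = 11.4441 µV.
RMS of a uniform error over width LSB is LSB/√12 = 3.304 µV.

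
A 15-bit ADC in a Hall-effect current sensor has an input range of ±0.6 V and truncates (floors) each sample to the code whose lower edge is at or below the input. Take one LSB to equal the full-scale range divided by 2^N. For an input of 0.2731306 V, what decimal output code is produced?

23842

Span: 0.6 V − (-0.6 V) = 1.2 V. LSB = 1.2 V / 2^15 ≈ 36.62 µV.
code = ⌊(V_in − V_min)/LSB⌋ = ⌊(V_in − V_min) × 2^15 / range⌋
     = ⌊(0.2731306 − (-0.6)) × 32768 / 1.2⌋ = ⌊0.8731306 × 32768/1.2⌋
     = ⌊23842.286⌋ = 23842.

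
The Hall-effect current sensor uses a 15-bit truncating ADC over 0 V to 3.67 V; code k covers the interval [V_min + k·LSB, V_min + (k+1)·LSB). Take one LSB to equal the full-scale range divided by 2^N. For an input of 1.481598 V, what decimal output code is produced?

V_FS = 3.67 V. LSB = 3.67 V / 2^15 ≈ 112.0 µV.
(V_in − V_min) × 2^15/range = (1.481598 − (0)) × 32768/3.67 = 13228.611.
Floor → code = 13228.

13228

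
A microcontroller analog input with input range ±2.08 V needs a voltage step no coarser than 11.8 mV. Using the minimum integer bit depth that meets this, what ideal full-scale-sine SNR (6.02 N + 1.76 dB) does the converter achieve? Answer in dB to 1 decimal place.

55.9 dB

The full-scale span is 2.08 − (-2.08) = 4.16 V.
Required number of levels: 4.16/11.8 mV = 352.54; smallest N with 2^N ≥ that is 9.
Ideal SNR at N = 9: 6.02·9 + 1.76 = 55.9 dB.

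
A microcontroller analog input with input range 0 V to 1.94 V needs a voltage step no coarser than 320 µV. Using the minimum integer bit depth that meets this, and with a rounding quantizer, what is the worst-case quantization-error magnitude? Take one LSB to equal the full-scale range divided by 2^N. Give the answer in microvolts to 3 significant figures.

Full-scale range = 1.94 V.
Required number of levels: 1.94/320 µV = 6062.5; smallest N with 2^N ≥ that is 13.
LSB = 1.94 V / 2^13 = 236.82 µV.
Max error for round-to-nearest is LSB/2 = 118 µV.

118 µV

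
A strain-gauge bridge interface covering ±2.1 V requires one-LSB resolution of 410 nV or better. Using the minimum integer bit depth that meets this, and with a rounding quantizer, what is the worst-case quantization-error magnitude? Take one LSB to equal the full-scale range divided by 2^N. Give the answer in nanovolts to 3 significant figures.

Span: 2.1 V − (-2.1 V) = 4.2 V.
Need 2^N ≥ 4.2 V / 410 nV = 1.024e7 → N_min = 24.
LSB = 4.2 V ÷ 2^24 = 4.2/16777216 V = 250.34 nV.
|e|_max = LSB/2 = 125 nV.

125 nV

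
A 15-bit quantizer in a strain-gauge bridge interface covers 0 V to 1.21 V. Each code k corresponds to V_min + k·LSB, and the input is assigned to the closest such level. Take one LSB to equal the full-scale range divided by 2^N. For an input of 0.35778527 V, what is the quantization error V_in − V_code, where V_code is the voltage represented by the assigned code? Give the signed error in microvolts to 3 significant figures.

Span = 1.21 V. LSB = 1.21 V / 2^15 ≈ 36.93 µV.
(V_in − V_min)/LSB = (0.35778527 − (0)) × 32768/1.21 = 9689.1799 → nearest code k = 9689.
Reconstructed level: 0 + 9689 × 1.21/32768 V = 0.35777862549 V.
V_in − V_code = 0.35778527 − (0.35777862549) = +6.64 µV.

+6.64 µV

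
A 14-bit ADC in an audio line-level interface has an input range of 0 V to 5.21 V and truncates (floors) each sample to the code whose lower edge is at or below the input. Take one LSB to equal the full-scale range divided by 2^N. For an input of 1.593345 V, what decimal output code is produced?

Range is 5.21 V. LSB = 5.21 V / 2^14 ≈ 318.0 µV.
(V_in − V_min) × 2^14/range = (1.593345 − (0)) × 16384/5.21 = 5010.627.
Floor → code = 5010.

5010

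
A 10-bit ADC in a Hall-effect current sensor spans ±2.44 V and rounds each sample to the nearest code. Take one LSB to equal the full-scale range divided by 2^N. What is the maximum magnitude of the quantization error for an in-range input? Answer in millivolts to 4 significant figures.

Range = 2.44 − (-2.44) = 4.88 V.
LSB = 4.88 V ÷ 2^10 = 4.88/1024 V = 4.76563 mV.
Worst-case error for round-to-nearest is half an LSB: 2.383 mV.

2.383 mV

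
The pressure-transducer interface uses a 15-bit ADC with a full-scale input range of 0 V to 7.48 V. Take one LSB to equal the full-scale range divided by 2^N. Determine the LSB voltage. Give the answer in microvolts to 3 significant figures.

228 µV

V_FS = 7.48 V.
2^15 = 32768 levels.
One LSB is 7.48 V / 32768 = 228 µV.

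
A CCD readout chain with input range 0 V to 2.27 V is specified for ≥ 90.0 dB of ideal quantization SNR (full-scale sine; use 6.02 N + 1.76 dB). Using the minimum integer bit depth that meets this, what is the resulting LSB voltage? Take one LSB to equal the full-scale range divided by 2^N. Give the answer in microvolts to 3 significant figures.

Range is 2.27 V.
Solving 6.02 N ≥ 90.0 − 1.76: N ≥ 14.658. Round up → N = 15.
LSB = 2.27 V / 2^15 = 69.3 µV.

69.3 µV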